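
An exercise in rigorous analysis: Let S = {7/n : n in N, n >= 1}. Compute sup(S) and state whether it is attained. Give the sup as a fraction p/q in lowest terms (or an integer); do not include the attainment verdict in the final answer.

Analysis:
- Values: 7, 7/2, 7/3, 7/4, ... strictly decreasing.
- The maximum is 7 (n=1); sup = 7 (attained).
- The set is bounded below by 0; 7/n -> 0 so 0 is the greatest lower bound.
- 0 is not in the set, so inf = 0 is not attained.
Conclusion: sup(S) = 7, attained in S.

7


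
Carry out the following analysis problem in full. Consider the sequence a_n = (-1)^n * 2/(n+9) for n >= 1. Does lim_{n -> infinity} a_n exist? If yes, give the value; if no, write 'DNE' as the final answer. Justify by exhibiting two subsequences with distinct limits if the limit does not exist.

Examine the behaviour of a_n along subsequences.
Even-n subsequence a_{2k} = 2/(2k+9) -> 0. Odd-n subsequence a_{2k+1} = -2/(2k+10) -> 0. Both tend to 0, which suggests the limit is 0; verify directly.
|a_n - 0| = 2/(n+9) < 2/n for every n >= 1.
Given epsilon > 0, choose a positive integer N > 2/epsilon. Then for all n >= N, |a_n| < 2/n <= 2/N < epsilon.
So by the definition of the limit, lim a_n exists and equals 0.

0


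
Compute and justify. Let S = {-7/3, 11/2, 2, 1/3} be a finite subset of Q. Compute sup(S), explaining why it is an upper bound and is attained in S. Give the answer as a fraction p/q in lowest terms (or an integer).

S is finite, so sup(S) = max(S).
Sorted decreasing:
11/2, 2, 1/3, -7/3
The extremum is 11/2.
For every x in S, x <= 11/2. And 11/2 is in S, so it is attained.
Therefore sup(S) = 11/2.

11/2


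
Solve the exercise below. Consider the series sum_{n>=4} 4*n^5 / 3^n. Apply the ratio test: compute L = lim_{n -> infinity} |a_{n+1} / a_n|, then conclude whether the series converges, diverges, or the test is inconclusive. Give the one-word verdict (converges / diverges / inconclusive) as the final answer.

Let a_n denote the general term. Form the ratio a_{n+1}/a_n and simplify:
a_{n+1}/a_n = (n + 1)^5/(3*n^5)
Take the limit as n -> infinity: L = 1/3.
Since L = 1/3 < 1, the ratio test implies the series converges.

converges


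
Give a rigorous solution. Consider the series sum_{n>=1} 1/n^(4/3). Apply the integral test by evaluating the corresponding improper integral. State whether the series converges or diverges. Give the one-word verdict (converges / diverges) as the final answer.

Let f(x) = x^(-4/3). Then f is positive, continuous, and decreasing on [1, infinity), so the integral test applies.
Compute the improper integral int_{1}^infinity f(x) dx:
  antiderivative F(x) = -3/x^(1/3).
  As x -> infinity, F(x) -> 0 (since p = 4/3 > 1).
  So int = F(infinity) - F(1) = 0 - (-3) = 3.
  Finite, so by the integral test, the series converges.

converges


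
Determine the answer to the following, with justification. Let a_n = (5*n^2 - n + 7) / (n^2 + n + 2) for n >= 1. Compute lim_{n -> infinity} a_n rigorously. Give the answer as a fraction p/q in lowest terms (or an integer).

Divide numerator and denominator by n^2, the highest power:
numerator / n^2 = 5 - 1/n + 7/n^2
denominator / n^2 = 1 + 1/n + 2/n^2
As n -> infinity, all terms of the form c/n^k (k >= 1) tend to 0.
So numerator / n^2 -> 5 and denominator / n^2 -> 1.
Therefore lim a_n = 5.

5


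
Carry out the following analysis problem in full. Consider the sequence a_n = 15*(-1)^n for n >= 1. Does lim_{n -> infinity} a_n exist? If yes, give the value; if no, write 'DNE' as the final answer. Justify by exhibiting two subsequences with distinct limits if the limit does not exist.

Examine the behaviour of a_n along subsequences.
Even-n subsequence a_{2k} = 15 -> 15. Odd-n subsequence a_{2k+1} = -15 -> -15.
Since these two subsequential limits are 15 and -15, distinct, the full sequence cannot converge (a convergent sequence has all subsequences tending to the same limit). So lim a_n does not exist.

DNE


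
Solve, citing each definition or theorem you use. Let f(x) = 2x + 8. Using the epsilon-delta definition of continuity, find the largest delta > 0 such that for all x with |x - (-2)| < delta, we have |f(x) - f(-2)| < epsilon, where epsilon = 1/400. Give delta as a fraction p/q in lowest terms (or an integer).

We compute f(-2) = 2*(-2) + 8 = 4.
|f(x) - f(-2)| = |2x + 8 - (4)| = |2(x - (-2))| = 2|x - (-2)|.
We need 2|x - (-2)| < 1/400, i.e. |x - (-2)| < 1/400 / 2 = 1/800.
So any delta <= 1/800 works. Conversely, if delta > 1/800, then x = -2 + 1/800 satisfies |x - (-2)| = 1/800 < delta but |f(x) - f(-2)| = 2 * 1/800 = 1/400, which is not < 1/400; so no larger delta works.
Hence the largest such delta is 1/800.

1/800


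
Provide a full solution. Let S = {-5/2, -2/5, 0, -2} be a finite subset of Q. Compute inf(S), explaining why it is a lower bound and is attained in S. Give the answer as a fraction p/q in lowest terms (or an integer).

S is finite, so inf(S) = min(S).
Sorted increasing:
-5/2, -2, -2/5, 0
The extremum is -5/2.
For every x in S, x >= -5/2. And -5/2 is in S, so it is attained.
Therefore inf(S) = -5/2.

-5/2


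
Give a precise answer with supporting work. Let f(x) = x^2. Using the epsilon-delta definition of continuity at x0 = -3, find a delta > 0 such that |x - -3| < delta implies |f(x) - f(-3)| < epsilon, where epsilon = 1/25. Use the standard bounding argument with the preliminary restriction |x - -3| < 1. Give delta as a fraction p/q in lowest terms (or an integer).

Factor: |x^2 - (-3)^2| = |x - -3| * |x + -3|.
Impose |x - -3| < 1 first. Then |x + -3| = |(x - -3) + 2*(-3)| <= |x - -3| + 2*|-3| < 1 + 6 = 7.
So |x^2 - (-3)^2| < delta * 7.
We need delta * 7 <= 1/25, i.e. delta <= 1/25/7 = 1/175.
Since 1/175 < 1, this is tighter than 1; take delta = 1/175.
So delta = 1/175 works.

1/175


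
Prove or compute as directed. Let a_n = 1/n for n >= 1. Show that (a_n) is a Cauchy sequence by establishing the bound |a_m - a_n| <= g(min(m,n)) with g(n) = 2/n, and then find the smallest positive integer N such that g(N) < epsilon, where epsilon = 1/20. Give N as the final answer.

For any m, n >= 1, by the triangle inequality:
|a_m - a_n| = |1/m - 1/n| <= 1/m + 1/n <= 2/min(m,n).
So g(n) = 2/n bounds the Cauchy difference. Since g(n) -> 0, (a_n) is Cauchy.
Now solve g(N) < 1/20: 2/N < 1/20 <=> N > 2 / (1/20) = 40.
The smallest integer strictly greater than 40 is N = 41.
Check: g(41) = 2/41 = 2/41 < 1/20; g(40) = 1/20 >= 1/20. So N = 41.

41


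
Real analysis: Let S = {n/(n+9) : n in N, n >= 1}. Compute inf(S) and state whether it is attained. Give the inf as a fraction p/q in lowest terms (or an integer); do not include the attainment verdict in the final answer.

Analysis:
- Values: 1/10, 2/11, 1/4, 4/13, ... strictly increasing.
- Minimum is 1/10 (n=1); inf = 1/10 (attained).
- n/(n+9) = 1 - 9/(n+9) -> 1 from below as n -> infinity, and never equals 1.
- So sup = 1 (not attained).
Conclusion: inf(S) = 1/10, attained in S.

1/10


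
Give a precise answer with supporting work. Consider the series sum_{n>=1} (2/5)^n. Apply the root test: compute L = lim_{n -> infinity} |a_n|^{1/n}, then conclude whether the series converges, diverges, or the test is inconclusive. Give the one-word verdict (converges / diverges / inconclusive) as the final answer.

Let a_n denote the general term. Form |a_n|^(1/n) and simplify:
|a_n|^(1/n) = 2/5
Take the limit as n -> infinity: L = 2/5.
Since L = 2/5 < 1, the root test implies convergence.

converges


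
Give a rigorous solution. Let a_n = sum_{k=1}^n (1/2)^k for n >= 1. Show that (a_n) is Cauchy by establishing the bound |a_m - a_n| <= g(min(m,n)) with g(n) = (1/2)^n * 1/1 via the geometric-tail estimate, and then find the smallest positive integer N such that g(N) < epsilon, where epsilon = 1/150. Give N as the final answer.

For m > n >= 1: |a_m - a_n| = sum_{k=n+1}^m (1/2)^k < sum_{k=n+1}^infinity (1/2)^k = (1/2)^(n+1) / (1 - 1/2) = (1/2)^n * (1/2) * (2/1) = (1/2)^n * 1/1.
So g(n) = (1/2)^n / 1. Since g(n) -> 0, (a_n) is Cauchy.
Now solve g(N) < 1/150: (1/2)^N / 1 < 1/150 <=> 2^N > 1 / (1 * 1/150) = 150.
Check powers of 2: 2^7 = 128 <= 150, 2^8 = 256 > 150.
So the smallest such N is 8. Check: g(8) = 1/(1 * 256) = 1/256 < 1/150.

8


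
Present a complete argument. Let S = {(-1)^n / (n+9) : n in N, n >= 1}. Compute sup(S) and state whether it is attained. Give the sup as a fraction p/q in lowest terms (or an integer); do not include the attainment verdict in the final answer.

Analysis:
- Values: -1/10, 1/11, -1/12, 1/13, -1/14, ...
- Positive terms (even n): 1/(2+9), 1/(4+9), ... decreasing -> max = 1/11 (n=2).
- Negative terms (odd n): -1/(1+9), -1/(3+9), ... increasing -> min = -1/10 (n=1).
- So sup = 1/11 (attained at n=2); inf = -1/10 (attained at n=1).
Conclusion: sup(S) = 1/11, attained in S.

1/11


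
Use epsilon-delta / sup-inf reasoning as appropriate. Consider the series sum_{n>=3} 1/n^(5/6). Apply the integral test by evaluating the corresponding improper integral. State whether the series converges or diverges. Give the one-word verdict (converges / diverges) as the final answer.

Let f(x) = x^(-5/6). Then f is positive, continuous, and decreasing on [3, infinity), so the integral test applies.
Compute the improper integral int_{3}^infinity f(x) dx:
  antiderivative F(x) = 6*x^(1/6).
  As x -> infinity, F(x) -> infinity (since p = 5/6 < 1).
  So the integral diverges. By the integral test, the series diverges.

diverges


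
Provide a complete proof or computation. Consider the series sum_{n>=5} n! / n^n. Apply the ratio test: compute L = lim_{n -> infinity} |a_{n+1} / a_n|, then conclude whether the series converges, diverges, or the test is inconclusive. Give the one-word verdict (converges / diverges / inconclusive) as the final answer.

Let a_n denote the general term. Form the ratio a_{n+1}/a_n and simplify:
a_{n+1}/a_n = (n/(n + 1))^n
Take the limit as n -> infinity: L = exp(-1).
Since L = exp(-1) < 1, the ratio test implies the series converges.

converges


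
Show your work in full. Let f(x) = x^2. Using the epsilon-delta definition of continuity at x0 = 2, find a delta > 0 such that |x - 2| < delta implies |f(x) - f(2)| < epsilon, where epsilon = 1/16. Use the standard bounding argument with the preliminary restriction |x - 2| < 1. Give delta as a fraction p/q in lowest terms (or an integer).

Factor: |x^2 - (2)^2| = |x - 2| * |x + 2|.
Impose |x - 2| < 1 first. Then |x + 2| = |(x - 2) + 2*(2)| <= |x - 2| + 2*|2| < 1 + 4 = 5.
So |x^2 - (2)^2| < delta * 5.
We need delta * 5 <= 1/16, i.e. delta <= 1/16/5 = 1/80.
Since 1/80 < 1, this is tighter than 1; take delta = 1/80.
So delta = 1/80 works.

1/80


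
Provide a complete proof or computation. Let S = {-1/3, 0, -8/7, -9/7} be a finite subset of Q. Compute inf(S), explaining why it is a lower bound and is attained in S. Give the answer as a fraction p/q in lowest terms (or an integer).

S is finite, so inf(S) = min(S).
Sorted increasing:
-9/7, -8/7, -1/3, 0
The extremum is -9/7.
For every x in S, x >= -9/7. And -9/7 is in S, so it is attained.
Therefore inf(S) = -9/7.

-9/7


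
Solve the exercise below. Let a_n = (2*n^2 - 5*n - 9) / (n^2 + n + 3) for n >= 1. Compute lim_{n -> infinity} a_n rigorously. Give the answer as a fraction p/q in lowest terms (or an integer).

Divide numerator and denominator by n^2, the highest power:
numerator / n^2 = 2 - 5/n - 9/n^2
denominator / n^2 = 1 + 1/n + 3/n^2
As n -> infinity, all terms of the form c/n^k (k >= 1) tend to 0.
So numerator / n^2 -> 2 and denominator / n^2 -> 1.
Therefore lim a_n = 2.

2


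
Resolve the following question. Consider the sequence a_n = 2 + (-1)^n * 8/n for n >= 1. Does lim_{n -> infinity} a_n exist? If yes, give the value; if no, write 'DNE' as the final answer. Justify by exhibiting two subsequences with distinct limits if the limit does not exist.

Examine the behaviour of a_n along subsequences.
Even-n subsequence a_{2k} = 2 + 8/(2k) -> 2. Odd-n subsequence a_{2k+1} = 2 - 8/(2k+1) -> 2. Both tend to 2, which suggests the limit is 2; verify directly.
|a_n - 2| = |(-1)^n * 8/n| = 8/n for every n >= 1.
Given epsilon > 0, choose a positive integer N > 8/epsilon. Then for all n >= N, |a_n - 2| = 8/n <= 8/N < epsilon.
So by the definition of the limit, lim a_n exists and equals 2.

2


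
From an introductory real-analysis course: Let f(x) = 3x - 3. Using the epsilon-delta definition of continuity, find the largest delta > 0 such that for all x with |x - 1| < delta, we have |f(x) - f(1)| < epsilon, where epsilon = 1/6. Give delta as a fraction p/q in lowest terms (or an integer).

We compute f(1) = 3*(1) - 3 = 0.
|f(x) - f(1)| = |3x - 3 - (0)| = |3(x - 1)| = 3|x - 1|.
We need 3|x - 1| < 1/6, i.e. |x - 1| < 1/6 / 3 = 1/18.
So any delta <= 1/18 works. Conversely, if delta > 1/18, then x = 1 + 1/18 satisfies |x - 1| = 1/18 < delta but |f(x) - f(1)| = 3 * 1/18 = 1/6, which is not < 1/6; so no larger delta works.
Hence the largest such delta is 1/18.

1/18


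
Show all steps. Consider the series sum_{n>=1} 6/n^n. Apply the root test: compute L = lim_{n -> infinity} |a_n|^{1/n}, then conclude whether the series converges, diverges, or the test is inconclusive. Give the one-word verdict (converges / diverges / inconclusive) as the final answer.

Let a_n denote the general term. Form |a_n|^(1/n) and simplify:
|a_n|^(1/n) = 6^(1/n)/n
Take the limit as n -> infinity: L = 0.
Since L = 0 < 1, the root test implies convergence.

converges


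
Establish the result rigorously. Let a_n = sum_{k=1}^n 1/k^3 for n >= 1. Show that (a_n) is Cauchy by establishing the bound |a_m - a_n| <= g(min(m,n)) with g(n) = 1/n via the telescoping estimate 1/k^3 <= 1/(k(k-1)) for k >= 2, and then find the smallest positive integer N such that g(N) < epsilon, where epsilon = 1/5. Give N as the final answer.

For m > n >= 1: |a_m - a_n| = sum_{k=n+1}^m 1/k^3.
Use 1/k^3 <= 1/(k(k-1)) = 1/(k-1) - 1/k for k >= 2 (which holds since k^3 >= k^2 >= k(k-1) for k >= 2):
sum_{k=n+1}^m 1/k^3 <= sum_{k=n+1}^m (1/(k-1) - 1/k) = 1/n - 1/m <= 1/n.
By symmetry the same bound holds with n,m swapped, so |a_m - a_n| <= 1/min(m,n) = g(min(m,n)). Since g(n) -> 0, (a_n) is Cauchy.
Now solve g(N) < 1/5: 1/N < 1/5 <=> N > 1/(1/5) = 5.
The smallest integer strictly greater than 5 is N = 6.
Check: g(6) = 1/6 < 1/5; g(5) = 1/5 >= 1/5. So N = 6.

6


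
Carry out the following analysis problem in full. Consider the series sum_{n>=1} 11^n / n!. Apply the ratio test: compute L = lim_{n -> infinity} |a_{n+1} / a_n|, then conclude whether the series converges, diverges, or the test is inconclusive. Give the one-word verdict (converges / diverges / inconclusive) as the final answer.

Let a_n denote the general term. Form the ratio a_{n+1}/a_n and simplify:
a_{n+1}/a_n = 11/(n + 1)
Take the limit as n -> infinity: L = 0.
Since L = 0 < 1, the ratio test implies the series converges.

converges


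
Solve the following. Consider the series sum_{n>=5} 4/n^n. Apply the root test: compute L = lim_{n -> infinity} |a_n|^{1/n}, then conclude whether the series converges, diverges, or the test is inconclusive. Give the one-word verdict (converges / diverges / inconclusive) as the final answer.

Let a_n denote the general term. Form |a_n|^(1/n) and simplify:
|a_n|^(1/n) = 2^(2/n)/n
Take the limit as n -> infinity: L = 0.
Since L = 0 < 1, the root test implies convergence.

converges


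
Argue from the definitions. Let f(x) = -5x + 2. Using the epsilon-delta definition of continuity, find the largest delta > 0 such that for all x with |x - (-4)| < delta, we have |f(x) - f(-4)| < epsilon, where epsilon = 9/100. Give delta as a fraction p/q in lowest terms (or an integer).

We compute f(-4) = -5*(-4) + 2 = 22.
|f(x) - f(-4)| = |-5x + 2 - (22)| = |-5(x - (-4))| = 5|x - (-4)|.
We need 5|x - (-4)| < 9/100, i.e. |x - (-4)| < 9/100 / 5 = 9/500.
So any delta <= 9/500 works. Conversely, if delta > 9/500, then x = -4 + 9/500 satisfies |x - (-4)| = 9/500 < delta but |f(x) - f(-4)| = 5 * 9/500 = 9/100, which is not < 9/100; so no larger delta works.
Hence the largest such delta is 9/500.

9/500


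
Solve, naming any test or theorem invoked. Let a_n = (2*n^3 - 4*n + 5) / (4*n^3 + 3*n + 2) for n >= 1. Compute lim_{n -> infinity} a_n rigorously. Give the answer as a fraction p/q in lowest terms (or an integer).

Divide numerator and denominator by n^3, the highest power:
numerator / n^3 = 2 - 4/n^2 + 5/n^3
denominator / n^3 = 4 + 3/n^2 + 2/n^3
As n -> infinity, all terms of the form c/n^k (k >= 1) tend to 0.
So numerator / n^3 -> 2 and denominator / n^3 -> 4.
Therefore lim a_n = 1/2.

1/2


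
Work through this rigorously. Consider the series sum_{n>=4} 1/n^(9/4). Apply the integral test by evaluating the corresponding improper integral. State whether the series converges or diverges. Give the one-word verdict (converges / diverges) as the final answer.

Let f(x) = x^(-9/4). Then f is positive, continuous, and decreasing on [4, infinity), so the integral test applies.
Compute the improper integral int_{4}^infinity f(x) dx:
  antiderivative F(x) = -4/(5*x^(5/4)).
  As x -> infinity, F(x) -> 0 (since p = 9/4 > 1).
  So int = F(infinity) - F(4) = 0 - (-sqrt(2)/10) = sqrt(2)/10.
  Finite, so by the integral test, the series converges.

converges


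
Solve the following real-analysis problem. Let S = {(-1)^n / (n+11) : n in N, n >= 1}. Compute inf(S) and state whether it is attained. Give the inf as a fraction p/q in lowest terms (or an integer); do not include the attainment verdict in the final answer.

Analysis:
- Values: -1/12, 1/13, -1/14, 1/15, -1/16, ...
- Positive terms (even n): 1/(2+11), 1/(4+11), ... decreasing -> max = 1/13 (n=2).
- Negative terms (odd n): -1/(1+11), -1/(3+11), ... increasing -> min = -1/12 (n=1).
- So sup = 1/13 (attained at n=2); inf = -1/12 (attained at n=1).
Conclusion: inf(S) = -1/12, attained in S.

-1/12


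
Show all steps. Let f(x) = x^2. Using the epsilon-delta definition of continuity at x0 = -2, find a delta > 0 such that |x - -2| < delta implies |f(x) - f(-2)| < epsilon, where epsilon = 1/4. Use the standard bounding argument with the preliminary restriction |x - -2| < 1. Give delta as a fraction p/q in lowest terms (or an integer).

Factor: |x^2 - (-2)^2| = |x - -2| * |x + -2|.
Impose |x - -2| < 1 first. Then |x + -2| = |(x - -2) + 2*(-2)| <= |x - -2| + 2*|-2| < 1 + 4 = 5.
So |x^2 - (-2)^2| < delta * 5.
We need delta * 5 <= 1/4, i.e. delta <= 1/4/5 = 1/20.
Since 1/20 < 1, this is tighter than 1; take delta = 1/20.
So delta = 1/20 works.

1/20


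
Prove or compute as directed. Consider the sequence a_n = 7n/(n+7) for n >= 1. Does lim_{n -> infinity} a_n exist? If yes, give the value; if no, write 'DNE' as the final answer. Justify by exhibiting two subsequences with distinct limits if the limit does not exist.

Examine the behaviour of a_n along subsequences.
Even-n subsequence a_{2k} = 7(2k)/(2k+7) -> 7. Odd-n subsequence a_{2k+1} = 7(2k+1)/(2k+8) -> 7. Both tend to 7, which suggests the limit is 7; verify directly.
|a_n - 7| = |7n - 7(n+7)| / (n+7) = 49/(n+7) < 49/n for every n >= 1.
Given epsilon > 0, choose a positive integer N > 49/epsilon. Then for all n >= N, |a_n - 7| < 49/n <= 49/N < epsilon.
So by the definition of the limit, lim a_n exists and equals 7.

7


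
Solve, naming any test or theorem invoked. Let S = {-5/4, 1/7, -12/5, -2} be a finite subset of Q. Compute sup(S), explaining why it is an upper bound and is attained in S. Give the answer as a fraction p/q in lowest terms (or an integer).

S is finite, so sup(S) = max(S).
Sorted decreasing:
1/7, -5/4, -2, -12/5
The extremum is 1/7.
For every x in S, x <= 1/7. And 1/7 is in S, so it is attained.
Therefore sup(S) = 1/7.

1/7


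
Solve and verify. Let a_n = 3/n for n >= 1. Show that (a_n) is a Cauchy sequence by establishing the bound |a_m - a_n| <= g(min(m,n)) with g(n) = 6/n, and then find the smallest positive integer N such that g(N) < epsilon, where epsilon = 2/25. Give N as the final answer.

For any m, n >= 1, by the triangle inequality:
|a_m - a_n| = |3/m - 3/n| <= 3*1/m + 3*1/n <= 6/min(m,n).
So g(n) = 6/n bounds the Cauchy difference. Since g(n) -> 0, (a_n) is Cauchy.
Now solve g(N) < 2/25: 6/N < 2/25 <=> N > 6 / (2/25) = 75.
The smallest integer strictly greater than 75 is N = 76.
Check: g(76) = 6/76 = 3/38 < 2/25; g(75) = 2/25 >= 2/25. So N = 76.

76


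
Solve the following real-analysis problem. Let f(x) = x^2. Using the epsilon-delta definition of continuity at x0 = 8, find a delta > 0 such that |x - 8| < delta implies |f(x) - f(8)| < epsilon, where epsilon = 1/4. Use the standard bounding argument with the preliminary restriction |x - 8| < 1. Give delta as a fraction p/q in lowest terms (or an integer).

Factor: |x^2 - (8)^2| = |x - 8| * |x + 8|.
Impose |x - 8| < 1 first. Then |x + 8| = |(x - 8) + 2*(8)| <= |x - 8| + 2*|8| < 1 + 16 = 17.
So |x^2 - (8)^2| < delta * 17.
We need delta * 17 <= 1/4, i.e. delta <= 1/4/17 = 1/68.
Since 1/68 < 1, this is tighter than 1; take delta = 1/68.
So delta = 1/68 works.

1/68


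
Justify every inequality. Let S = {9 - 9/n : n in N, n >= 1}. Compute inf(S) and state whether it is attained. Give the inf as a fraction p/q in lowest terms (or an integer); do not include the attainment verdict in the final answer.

Analysis:
- Values: 0, 9/2, 6, 27/4, ... strictly increasing.
- Minimum is 0 (n=1); inf = 0 (attained).
- 9 - 9/n -> 9 from below; sup = 9, not attained.
Conclusion: inf(S) = 0, attained in S.

0


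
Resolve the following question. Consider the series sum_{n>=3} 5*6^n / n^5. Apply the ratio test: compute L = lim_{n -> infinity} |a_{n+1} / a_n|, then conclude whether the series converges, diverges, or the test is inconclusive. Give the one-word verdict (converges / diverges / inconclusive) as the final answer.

Let a_n denote the general term. Form the ratio a_{n+1}/a_n and simplify:
a_{n+1}/a_n = 6*n^5/(n + 1)^5
Take the limit as n -> infinity: L = 6.
Since L = 6 > 1 (or L = infinity), the ratio test implies the series diverges.

diverges


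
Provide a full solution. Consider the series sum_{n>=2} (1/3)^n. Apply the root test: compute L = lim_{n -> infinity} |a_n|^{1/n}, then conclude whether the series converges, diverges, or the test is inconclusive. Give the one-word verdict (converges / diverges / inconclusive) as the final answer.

Let a_n denote the general term. Form |a_n|^(1/n) and simplify:
|a_n|^(1/n) = 1/3
Take the limit as n -> infinity: L = 1/3.
Since L = 1/3 < 1, the root test implies convergence.

converges


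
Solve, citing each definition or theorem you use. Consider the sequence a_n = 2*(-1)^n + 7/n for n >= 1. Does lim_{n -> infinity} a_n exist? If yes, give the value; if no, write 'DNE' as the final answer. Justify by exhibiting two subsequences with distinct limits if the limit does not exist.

Examine the behaviour of a_n along subsequences.
a_{2k} = 2 + 7/(2k) -> 2. a_{2k+1} = -2 + 7/(2k+1) -> -2.
Since these two subsequential limits are 2 and -2, distinct, the full sequence cannot converge (a convergent sequence has all subsequences tending to the same limit). So lim a_n does not exist.

DNE


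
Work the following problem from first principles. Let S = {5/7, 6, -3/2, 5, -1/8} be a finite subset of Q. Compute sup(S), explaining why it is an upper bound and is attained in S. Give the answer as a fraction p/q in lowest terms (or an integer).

S is finite, so sup(S) = max(S).
Sorted decreasing:
6, 5, 5/7, -1/8, -3/2
The extremum is 6.
For every x in S, x <= 6. And 6 is in S, so it is attained.
Therefore sup(S) = 6.

6


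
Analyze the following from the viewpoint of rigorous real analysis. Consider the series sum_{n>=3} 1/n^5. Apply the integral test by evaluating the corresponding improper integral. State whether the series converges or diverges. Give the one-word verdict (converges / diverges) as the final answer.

Let f(x) = x^(-5). Then f is positive, continuous, and decreasing on [3, infinity), so the integral test applies.
Compute the improper integral int_{3}^infinity f(x) dx:
  antiderivative F(x) = -1/(4*x^4).
  As x -> infinity, F(x) -> 0 (since p = 5 > 1).
  So int = F(infinity) - F(3) = 0 - (-1/324) = 1/324.
  Finite, so by the integral test, the series converges.

converges


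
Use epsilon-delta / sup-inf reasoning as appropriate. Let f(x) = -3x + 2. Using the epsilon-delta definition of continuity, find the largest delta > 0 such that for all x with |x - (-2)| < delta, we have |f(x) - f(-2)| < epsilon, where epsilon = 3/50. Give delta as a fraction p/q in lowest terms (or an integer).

We compute f(-2) = -3*(-2) + 2 = 8.
|f(x) - f(-2)| = |-3x + 2 - (8)| = |-3(x - (-2))| = 3|x - (-2)|.
We need 3|x - (-2)| < 3/50, i.e. |x - (-2)| < 3/50 / 3 = 1/50.
So any delta <= 1/50 works. Conversely, if delta > 1/50, then x = -2 + 1/50 satisfies |x - (-2)| = 1/50 < delta but |f(x) - f(-2)| = 3 * 1/50 = 3/50, which is not < 3/50; so no larger delta works.
Hence the largest such delta is 1/50.

1/50


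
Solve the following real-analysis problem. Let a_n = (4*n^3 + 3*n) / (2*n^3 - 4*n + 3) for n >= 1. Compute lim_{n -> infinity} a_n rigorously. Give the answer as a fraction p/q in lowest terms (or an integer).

Divide numerator and denominator by n^3, the highest power:
numerator / n^3 = 4 + 3/n^2
denominator / n^3 = 2 - 4/n^2 + 3/n^3
As n -> infinity, all terms of the form c/n^k (k >= 1) tend to 0.
So numerator / n^3 -> 4 and denominator / n^3 -> 2.
Therefore lim a_n = 2.

2


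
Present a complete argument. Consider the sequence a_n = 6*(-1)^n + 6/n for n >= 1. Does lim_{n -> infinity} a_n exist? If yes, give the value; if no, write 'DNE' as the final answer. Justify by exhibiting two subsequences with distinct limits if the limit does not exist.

Examine the behaviour of a_n along subsequences.
a_{2k} = 6 + 6/(2k) -> 6. a_{2k+1} = -6 + 6/(2k+1) -> -6.
Since these two subsequential limits are 6 and -6, distinct, the full sequence cannot converge (a convergent sequence has all subsequences tending to the same limit). So lim a_n does not exist.

DNE


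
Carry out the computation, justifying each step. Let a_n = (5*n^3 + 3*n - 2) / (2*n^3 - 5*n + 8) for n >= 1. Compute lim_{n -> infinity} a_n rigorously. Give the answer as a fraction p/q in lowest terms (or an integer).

Divide numerator and denominator by n^3, the highest power:
numerator / n^3 = 5 + 3/n^2 - 2/n^3
denominator / n^3 = 2 - 5/n^2 + 8/n^3
As n -> infinity, all terms of the form c/n^k (k >= 1) tend to 0.
So numerator / n^3 -> 5 and denominator / n^3 -> 2.
Therefore lim a_n = 5/2.

5/2


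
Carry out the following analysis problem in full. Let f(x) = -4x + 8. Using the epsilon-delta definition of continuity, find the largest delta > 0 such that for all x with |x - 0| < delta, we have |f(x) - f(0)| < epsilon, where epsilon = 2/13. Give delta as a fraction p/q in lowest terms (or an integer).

We compute f(0) = -4*(0) + 8 = 8.
|f(x) - f(0)| = |-4x + 8 - (8)| = |-4(x - 0)| = 4|x - 0|.
We need 4|x - 0| < 2/13, i.e. |x - 0| < 2/13 / 4 = 1/26.
So any delta <= 1/26 works. Conversely, if delta > 1/26, then x = 0 + 1/26 satisfies |x - 0| = 1/26 < delta but |f(x) - f(0)| = 4 * 1/26 = 2/13, which is not < 2/13; so no larger delta works.
Hence the largest such delta is 1/26.

1/26


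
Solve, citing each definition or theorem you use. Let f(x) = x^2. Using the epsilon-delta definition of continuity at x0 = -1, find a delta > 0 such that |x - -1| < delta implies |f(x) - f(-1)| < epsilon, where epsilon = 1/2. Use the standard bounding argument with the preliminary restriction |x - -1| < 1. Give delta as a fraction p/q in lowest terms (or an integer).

Factor: |x^2 - (-1)^2| = |x - -1| * |x + -1|.
Impose |x - -1| < 1 first. Then |x + -1| = |(x - -1) + 2*(-1)| <= |x - -1| + 2*|-1| < 1 + 2 = 3.
So |x^2 - (-1)^2| < delta * 3.
We need delta * 3 <= 1/2, i.e. delta <= 1/2/3 = 1/6.
Since 1/6 < 1, this is tighter than 1; take delta = 1/6.
So delta = 1/6 works.

1/6


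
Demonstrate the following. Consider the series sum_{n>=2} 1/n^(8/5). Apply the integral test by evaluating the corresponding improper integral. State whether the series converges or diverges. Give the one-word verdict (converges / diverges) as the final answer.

Let f(x) = x^(-8/5). Then f is positive, continuous, and decreasing on [2, infinity), so the integral test applies.
Compute the improper integral int_{2}^infinity f(x) dx:
  antiderivative F(x) = -5/(3*x^(3/5)).
  As x -> infinity, F(x) -> 0 (since p = 8/5 > 1).
  So int = F(infinity) - F(2) = 0 - (-5*2^(2/5)/6) = 5*2^(2/5)/6.
  Finite, so by the integral test, the series converges.

converges


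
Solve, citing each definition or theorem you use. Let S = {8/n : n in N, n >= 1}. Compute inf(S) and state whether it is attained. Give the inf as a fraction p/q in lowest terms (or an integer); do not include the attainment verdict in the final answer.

Analysis:
- Values: 8, 4, 8/3, 2, ... strictly decreasing.
- The maximum is 8 (n=1); sup = 8 (attained).
- The set is bounded below by 0; 8/n -> 0 so 0 is the greatest lower bound.
- 0 is not in the set, so inf = 0 is not attained.
Conclusion: inf(S) = 0, not attained in S.

0


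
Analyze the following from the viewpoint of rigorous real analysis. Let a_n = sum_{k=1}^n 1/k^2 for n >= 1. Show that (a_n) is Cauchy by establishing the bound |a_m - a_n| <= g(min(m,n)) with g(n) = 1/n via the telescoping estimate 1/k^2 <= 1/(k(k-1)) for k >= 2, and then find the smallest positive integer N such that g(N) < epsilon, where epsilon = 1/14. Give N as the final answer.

For m > n >= 1: |a_m - a_n| = sum_{k=n+1}^m 1/k^2.
Use 1/k^2 <= 1/(k(k-1)) = 1/(k-1) - 1/k for k >= 2:
sum_{k=n+1}^m 1/k^2 <= sum_{k=n+1}^m (1/(k-1) - 1/k) = 1/n - 1/m <= 1/n.
By symmetry the same bound holds with n,m swapped, so |a_m - a_n| <= 1/min(m,n) = g(min(m,n)). Since g(n) -> 0, (a_n) is Cauchy.
Now solve g(N) < 1/14: 1/N < 1/14 <=> N > 1/(1/14) = 14.
The smallest integer strictly greater than 14 is N = 15.
Check: g(15) = 1/15 < 1/14; g(14) = 1/14 >= 1/14. So N = 15.

15


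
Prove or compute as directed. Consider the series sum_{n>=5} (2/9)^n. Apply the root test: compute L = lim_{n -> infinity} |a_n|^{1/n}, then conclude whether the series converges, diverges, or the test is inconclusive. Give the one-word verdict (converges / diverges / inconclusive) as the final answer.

Let a_n denote the general term. Form |a_n|^(1/n) and simplify:
|a_n|^(1/n) = 2/9
Take the limit as n -> infinity: L = 2/9.
Since L = 2/9 < 1, the root test implies convergence.

converges


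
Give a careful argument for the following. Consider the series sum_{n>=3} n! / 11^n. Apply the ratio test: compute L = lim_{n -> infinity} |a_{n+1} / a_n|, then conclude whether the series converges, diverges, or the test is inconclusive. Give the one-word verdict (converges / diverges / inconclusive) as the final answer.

Let a_n denote the general term. Form the ratio a_{n+1}/a_n and simplify:
a_{n+1}/a_n = n/11 + 1/11
Take the limit as n -> infinity: L = infinity.
Since L = infinity > 1 (or L = infinity), the ratio test implies the series diverges.

diverges


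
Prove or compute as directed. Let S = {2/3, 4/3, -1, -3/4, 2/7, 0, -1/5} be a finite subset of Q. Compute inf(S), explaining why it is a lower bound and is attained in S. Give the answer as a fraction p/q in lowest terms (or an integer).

S is finite, so inf(S) = min(S).
Sorted increasing:
-1, -3/4, -1/5, 0, 2/7, 2/3, 4/3
The extremum is -1.
For every x in S, x >= -1. And -1 is in S, so it is attained.
Therefore inf(S) = -1.

-1


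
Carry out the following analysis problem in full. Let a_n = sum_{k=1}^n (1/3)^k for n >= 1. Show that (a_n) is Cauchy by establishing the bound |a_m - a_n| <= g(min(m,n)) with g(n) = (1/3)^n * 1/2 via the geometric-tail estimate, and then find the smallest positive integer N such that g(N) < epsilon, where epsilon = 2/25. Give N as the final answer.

For m > n >= 1: |a_m - a_n| = sum_{k=n+1}^m (1/3)^k < sum_{k=n+1}^infinity (1/3)^k = (1/3)^(n+1) / (1 - 1/3) = (1/3)^n * (1/3) * (3/2) = (1/3)^n * 1/2.
So g(n) = (1/3)^n / 2. Since g(n) -> 0, (a_n) is Cauchy.
Now solve g(N) < 2/25: (1/3)^N / 2 < 2/25 <=> 3^N > 1 / (2 * 2/25) = 25/4.
Check powers of 3: 3^1 = 3 <= 25/4, 3^2 = 9 > 25/4.
So the smallest such N is 2. Check: g(2) = 1/(2 * 9) = 1/18 < 2/25.

2


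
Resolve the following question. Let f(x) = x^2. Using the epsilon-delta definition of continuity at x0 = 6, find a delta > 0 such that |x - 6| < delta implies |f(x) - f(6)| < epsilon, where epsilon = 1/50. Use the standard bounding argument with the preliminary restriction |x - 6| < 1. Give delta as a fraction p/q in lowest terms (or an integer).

Factor: |x^2 - (6)^2| = |x - 6| * |x + 6|.
Impose |x - 6| < 1 first. Then |x + 6| = |(x - 6) + 2*(6)| <= |x - 6| + 2*|6| < 1 + 12 = 13.
So |x^2 - (6)^2| < delta * 13.
We need delta * 13 <= 1/50, i.e. delta <= 1/50/13 = 1/650.
Since 1/650 < 1, this is tighter than 1; take delta = 1/650.
So delta = 1/650 works.

1/650


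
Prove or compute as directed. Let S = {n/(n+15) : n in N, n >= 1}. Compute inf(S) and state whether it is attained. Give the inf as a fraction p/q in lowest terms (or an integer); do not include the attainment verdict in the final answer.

Analysis:
- Values: 1/16, 2/17, 1/6, 4/19, ... strictly increasing.
- Minimum is 1/16 (n=1); inf = 1/16 (attained).
- n/(n+15) = 1 - 15/(n+15) -> 1 from below as n -> infinity, and never equals 1.
- So sup = 1 (not attained).
Conclusion: inf(S) = 1/16, attained in S.

1/16


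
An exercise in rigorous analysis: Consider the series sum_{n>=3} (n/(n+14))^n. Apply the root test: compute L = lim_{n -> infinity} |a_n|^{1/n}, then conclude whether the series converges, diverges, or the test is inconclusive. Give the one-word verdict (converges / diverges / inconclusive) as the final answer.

Let a_n denote the general term. Form |a_n|^(1/n) and simplify:
|a_n|^(1/n) = n/(n + 14)
Take the limit as n -> infinity: L = 1.
Since L = 1, the root test is inconclusive. (In fact a_n = (n/(n+14))^n -> e^(-14) != 0, so the nth-term test shows divergence; but the root test itself gives no conclusion.)

inconclusive


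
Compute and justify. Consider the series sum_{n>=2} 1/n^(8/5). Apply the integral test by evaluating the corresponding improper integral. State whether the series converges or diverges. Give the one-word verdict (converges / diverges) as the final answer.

Let f(x) = x^(-8/5). Then f is positive, continuous, and decreasing on [2, infinity), so the integral test applies.
Compute the improper integral int_{2}^infinity f(x) dx:
  antiderivative F(x) = -5/(3*x^(3/5)).
  As x -> infinity, F(x) -> 0 (since p = 8/5 > 1).
  So int = F(infinity) - F(2) = 0 - (-5*2^(2/5)/6) = 5*2^(2/5)/6.
  Finite, so by the integral test, the series converges.

converges


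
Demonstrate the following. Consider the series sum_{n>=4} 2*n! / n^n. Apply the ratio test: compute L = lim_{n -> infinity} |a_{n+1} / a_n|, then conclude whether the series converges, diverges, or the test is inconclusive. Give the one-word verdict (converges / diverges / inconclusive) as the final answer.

Let a_n denote the general term. Form the ratio a_{n+1}/a_n and simplify:
a_{n+1}/a_n = (n/(n + 1))^n
Take the limit as n -> infinity: L = exp(-1).
Since L = exp(-1) < 1, the ratio test implies the series converges.

converges


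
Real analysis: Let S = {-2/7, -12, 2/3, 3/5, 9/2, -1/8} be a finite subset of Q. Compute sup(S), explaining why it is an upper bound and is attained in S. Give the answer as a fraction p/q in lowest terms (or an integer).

S is finite, so sup(S) = max(S).
Sorted decreasing:
9/2, 2/3, 3/5, -1/8, -2/7, -12
The extremum is 9/2.
For every x in S, x <= 9/2. And 9/2 is in S, so it is attained.
Therefore sup(S) = 9/2.

9/2


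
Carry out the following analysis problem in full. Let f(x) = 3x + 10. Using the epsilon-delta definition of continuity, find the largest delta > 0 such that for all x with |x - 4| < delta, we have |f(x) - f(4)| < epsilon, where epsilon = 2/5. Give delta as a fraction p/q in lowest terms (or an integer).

We compute f(4) = 3*(4) + 10 = 22.
|f(x) - f(4)| = |3x + 10 - (22)| = |3(x - 4)| = 3|x - 4|.
We need 3|x - 4| < 2/5, i.e. |x - 4| < 2/5 / 3 = 2/15.
So any delta <= 2/15 works. Conversely, if delta > 2/15, then x = 4 + 2/15 satisfies |x - 4| = 2/15 < delta but |f(x) - f(4)| = 3 * 2/15 = 2/5, which is not < 2/5; so no larger delta works.
Hence the largest such delta is 2/15.

2/15


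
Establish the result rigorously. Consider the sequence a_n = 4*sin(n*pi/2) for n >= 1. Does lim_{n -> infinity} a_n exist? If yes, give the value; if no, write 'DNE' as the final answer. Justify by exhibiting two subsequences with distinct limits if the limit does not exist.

Examine the behaviour of a_n along subsequences.
a_{4k+1} = 4*sin(pi/2 + 2k*pi) = 4 -> 4. a_{4k+3} = 4*sin(3pi/2 + 2k*pi) = -4 -> -4.
Since these two subsequential limits are 4 and -4, distinct, the full sequence cannot converge (a convergent sequence has all subsequences tending to the same limit). So lim a_n does not exist.

DNE


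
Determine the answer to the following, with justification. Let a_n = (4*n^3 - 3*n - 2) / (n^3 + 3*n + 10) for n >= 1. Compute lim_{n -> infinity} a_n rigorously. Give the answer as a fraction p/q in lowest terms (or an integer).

Divide numerator and denominator by n^3, the highest power:
numerator / n^3 = 4 - 3/n^2 - 2/n^3
denominator / n^3 = 1 + 3/n^2 + 10/n^3
As n -> infinity, all terms of the form c/n^k (k >= 1) tend to 0.
So numerator / n^3 -> 4 and denominator / n^3 -> 1.
Therefore lim a_n = 4.

4


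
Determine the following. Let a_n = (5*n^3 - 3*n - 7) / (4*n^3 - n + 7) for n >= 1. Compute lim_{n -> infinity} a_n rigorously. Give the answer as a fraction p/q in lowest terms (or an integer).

Divide numerator and denominator by n^3, the highest power:
numerator / n^3 = 5 - 3/n^2 - 7/n^3
denominator / n^3 = 4 - 1/n^2 + 7/n^3
As n -> infinity, all terms of the form c/n^k (k >= 1) tend to 0.
So numerator / n^3 -> 5 and denominator / n^3 -> 4.
Therefore lim a_n = 5/4.

5/4


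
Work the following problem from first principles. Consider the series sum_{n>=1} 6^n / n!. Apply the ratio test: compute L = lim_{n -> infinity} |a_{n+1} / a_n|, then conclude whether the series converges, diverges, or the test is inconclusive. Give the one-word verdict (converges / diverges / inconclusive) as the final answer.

Let a_n denote the general term. Form the ratio a_{n+1}/a_n and simplify:
a_{n+1}/a_n = 6/(n + 1)
Take the limit as n -> infinity: L = 0.
Since L = 0 < 1, the ratio test implies the series converges.

converges


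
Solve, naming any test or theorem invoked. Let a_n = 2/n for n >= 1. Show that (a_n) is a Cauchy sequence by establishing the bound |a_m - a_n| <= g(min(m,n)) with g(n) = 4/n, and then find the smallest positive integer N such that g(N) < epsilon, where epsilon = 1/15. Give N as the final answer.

For any m, n >= 1, by the triangle inequality:
|a_m - a_n| = |2/m - 2/n| <= 2*1/m + 2*1/n <= 4/min(m,n).
So g(n) = 4/n bounds the Cauchy difference. Since g(n) -> 0, (a_n) is Cauchy.
Now solve g(N) < 1/15: 4/N < 1/15 <=> N > 4 / (1/15) = 60.
The smallest integer strictly greater than 60 is N = 61.
Check: g(61) = 4/61 = 4/61 < 1/15; g(60) = 1/15 >= 1/15. So N = 61.

61


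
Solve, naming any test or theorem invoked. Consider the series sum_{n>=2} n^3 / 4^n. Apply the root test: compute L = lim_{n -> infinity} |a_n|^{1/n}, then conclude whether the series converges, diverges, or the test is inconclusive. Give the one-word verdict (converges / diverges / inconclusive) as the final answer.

Let a_n denote the general term. Form |a_n|^(1/n) and simplify:
|a_n|^(1/n) = n^(3/n)/4
Take the limit as n -> infinity: L = 1/4.
Since L = 1/4 < 1, the root test implies convergence.

converges


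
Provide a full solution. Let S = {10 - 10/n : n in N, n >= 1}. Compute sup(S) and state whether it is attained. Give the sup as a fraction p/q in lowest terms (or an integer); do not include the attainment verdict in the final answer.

Analysis:
- Values: 0, 5, 20/3, 15/2, ... strictly increasing.
- Minimum is 0 (n=1); inf = 0 (attained).
- 10 - 10/n -> 10 from below; sup = 10, not attained.
Conclusion: sup(S) = 10, not attained in S.

10
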